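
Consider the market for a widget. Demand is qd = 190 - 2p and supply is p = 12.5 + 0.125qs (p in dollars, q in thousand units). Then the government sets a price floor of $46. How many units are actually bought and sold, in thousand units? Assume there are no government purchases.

98

Rearranging supply gives qs = 8p - 100. Without the control the market clears where 190 - 2p = 8p - 100, i.e. p* = 29 and q* = 132.
Since 46 > 29, the floor is binding.
At p = 46: qd = 190 - 2·46 = 98 and qs = 8·46 - 100 = 268.
The quantity actually transacted is the short side, demand: 98.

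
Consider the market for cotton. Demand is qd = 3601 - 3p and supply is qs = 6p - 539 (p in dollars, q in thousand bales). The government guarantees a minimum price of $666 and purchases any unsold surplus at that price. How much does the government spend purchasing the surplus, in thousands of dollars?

Equilibrium: 3601 - 3p = 6p - 539, so 4140 = 9p and p* = 460, q* = 2221.
The floor of 666 is above the equilibrium price 460, so it binds.
At p = 666: qd = 3601 - 3·666 = 1603 and qs = 6·666 - 539 = 3457.
Surplus = qs - qd = 1854.
Government expenditure = surplus × support price = 1854 × 666 = 1234764.

1234764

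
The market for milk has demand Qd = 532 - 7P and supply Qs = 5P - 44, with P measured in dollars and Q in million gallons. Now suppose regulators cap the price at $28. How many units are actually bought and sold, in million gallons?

In a free market, 532 - 7P = 5P - 44 gives the equilibrium P* = 48, Q* = 196.
Since 28 < 48, the ceiling is binding.
At P = 28: Qd = 532 - 7·28 = 336 and Qs = 5·28 - 44 = 96.
The quantity actually transacted is the short side, supply: 96.

96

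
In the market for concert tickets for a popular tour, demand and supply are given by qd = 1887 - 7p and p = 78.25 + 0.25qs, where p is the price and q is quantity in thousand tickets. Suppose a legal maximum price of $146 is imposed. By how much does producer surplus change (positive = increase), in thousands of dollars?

-20466

Rearranging supply gives qs = 4p - 313. Setting quantity demanded equal to quantity supplied, 1887 - 7p = 4p - 313, gives p* = 200 and q* = 487.
Because the ceiling (146) lies below the market-clearing price, it is binding.
At p = 146: qd = 1887 - 7·146 = 865 and qs = 4·146 - 313 = 271.
Producer surplus without the control is ½ · (200 - 78.25) · 487 = 29646.125.
With the ceiling, producers sell 271 units at 146, so PS = ½ · (146 - 78.25) · 271 = 9180.125.
Change in producer surplus = 9180.125 - 29646.125 = -20466.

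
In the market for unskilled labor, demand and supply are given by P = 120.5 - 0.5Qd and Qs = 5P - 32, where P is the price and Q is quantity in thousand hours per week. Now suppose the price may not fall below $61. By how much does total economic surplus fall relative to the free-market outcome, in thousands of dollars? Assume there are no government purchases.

Rearranging demand gives Qd = 241 - 2P. Without the control the market clears where 241 - 2P = 5P - 32, i.e. P* = 39 and Q* = 163.
Because the floor (61) lies above the market-clearing price, it is binding.
At P = 61: Qd = 241 - 2·61 = 119 and Qs = 5·61 - 32 = 273.
Quantity traded falls to 119. At Q = 119 the demand price is (241 - 119)/2 = 61 and the supply price is (32 + 119)/5 = 30.2.
Deadweight loss = ½ · (61 - 30.2) · (163 - 119) = ½ · 30.8 · 44 = 677.6.

677.6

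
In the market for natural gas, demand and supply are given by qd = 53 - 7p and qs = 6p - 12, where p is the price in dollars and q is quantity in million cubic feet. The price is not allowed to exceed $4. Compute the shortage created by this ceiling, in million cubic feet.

13

Equilibrium: 53 - 7p = 6p - 12, so 65 = 13p and p* = 5, q* = 18.
Because the ceiling (4) lies below the market-clearing price, it is binding.
At p = 4: qd = 53 - 7·4 = 25 and qs = 6·4 - 12 = 12.
Shortage = qd - qs = 25 - 12 = 13.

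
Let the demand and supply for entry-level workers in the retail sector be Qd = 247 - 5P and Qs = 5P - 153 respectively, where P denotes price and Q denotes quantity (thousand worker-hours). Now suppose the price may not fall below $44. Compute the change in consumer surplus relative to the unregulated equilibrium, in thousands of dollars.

In a free market, 247 - 5P = 5P - 153 gives the equilibrium P* = 40, Q* = 47.
Since 44 > 40, the floor is binding.
At P = 44: Qd = 247 - 5·44 = 27 and Qs = 5·44 - 153 = 67.
Consumer surplus without the control is ½ · (49.4 - 40) · 47 = 220.9.
With the floor, consumers buy 27 units at 44, so CS = ½ · (49.4 - 44) · 27 = 72.9.
Change in consumer surplus = 72.9 - 220.9 = -148.

-148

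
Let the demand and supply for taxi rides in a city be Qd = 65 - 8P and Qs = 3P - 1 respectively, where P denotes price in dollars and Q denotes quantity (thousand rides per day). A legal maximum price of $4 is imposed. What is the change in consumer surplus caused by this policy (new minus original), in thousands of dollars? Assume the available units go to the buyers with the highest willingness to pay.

Setting quantity demanded equal to quantity supplied, 65 - 8P = 3P - 1, gives P* = 6 and Q* = 17.
The ceiling of 4 is below the equilibrium price 6, so it binds.
At P = 4: Qd = 65 - 8·4 = 33 and Qs = 3·4 - 1 = 11.
Consumer surplus without the control is ½ · (8.125 - 6) · 17 = 18.0625.
With the ceiling, 11 units are sold at 4 (assume they go to the highest-value buyers). The demand price at Q = 11 is 6.75, so CS = ½ · [(8.125 - 4) + (6.75 - 4)] · 11 = 37.8125.
Change in consumer surplus = 37.8125 - 18.0625 = 19.75.

19.75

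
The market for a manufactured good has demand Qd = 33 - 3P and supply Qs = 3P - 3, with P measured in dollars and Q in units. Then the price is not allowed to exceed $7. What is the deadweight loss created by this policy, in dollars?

0

Equilibrium: 33 - 3P = 3P - 3, so 36 = 6P and P* = 6, Q* = 15.
The ceiling of 7 is above the equilibrium price 6, so it is not binding; the market clears at P* = 6, Q* = 15.
Since the control does not bind, no trades are prevented and deadweight loss is zero.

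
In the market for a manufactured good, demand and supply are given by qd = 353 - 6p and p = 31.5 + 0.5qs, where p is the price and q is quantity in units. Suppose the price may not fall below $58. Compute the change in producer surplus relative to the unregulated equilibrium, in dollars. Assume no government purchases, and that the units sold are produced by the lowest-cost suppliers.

Rearranging supply gives qs = 2p - 63. Setting quantity demanded equal to quantity supplied, 353 - 6p = 2p - 63, gives p* = 52 and q* = 41.
Since 58 > 52, the floor is binding.
At p = 58: qd = 353 - 6·58 = 5 and qs = 2·58 - 63 = 53.
Producer surplus without the control is ½ · (52 - 31.5) · 41 = 420.25.
With the floor, 5 units are sold at 58. The supply price at q = 5 is 34, so PS = ½ · [(58 - 31.5) + (58 - 34)] · 5 = 126.25.
Change in producer surplus = 126.25 - 420.25 = -294.

-294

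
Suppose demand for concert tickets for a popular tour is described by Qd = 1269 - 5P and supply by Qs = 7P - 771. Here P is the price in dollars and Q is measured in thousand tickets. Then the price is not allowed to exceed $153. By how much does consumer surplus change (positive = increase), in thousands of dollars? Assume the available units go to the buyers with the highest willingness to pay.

3683.9

Setting quantity demanded equal to quantity supplied, 1269 - 5P = 7P - 771, gives P* = 170 and Q* = 419.
The ceiling of 153 is below the equilibrium price 170, so it binds.
At P = 153: Qd = 1269 - 5·153 = 504 and Qs = 7·153 - 771 = 300.
Consumer surplus without the control is ½ · (253.8 - 170) · 419 = 17556.1.
With the ceiling, 300 units are sold at 153 (assume they go to the highest-value buyers). The demand price at Q = 300 is 193.8, so CS = ½ · [(253.8 - 153) + (193.8 - 153)] · 300 = 21240.
Change in consumer surplus = 21240 - 17556.1 = 3683.9.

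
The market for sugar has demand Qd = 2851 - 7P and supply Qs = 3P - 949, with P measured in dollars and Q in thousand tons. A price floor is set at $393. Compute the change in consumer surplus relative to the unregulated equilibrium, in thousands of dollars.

In a free market, 2851 - 7P = 3P - 949 gives the equilibrium P* = 380, Q* = 191.
The floor of 393 is above the equilibrium price 380, so it binds.
At P = 393: Qd = 2851 - 7·393 = 100 and Qs = 3·393 - 949 = 230.
Consumer surplus without the control is ½ · (2851/7 - 380) · 191 = 36481/14.
With the floor, consumers buy 100 units at 393, so CS = ½ · (2851/7 - 393) · 100 = 5000/7.
Change in consumer surplus = 5000/7 - 36481/14 = -1891.5.

-1891.5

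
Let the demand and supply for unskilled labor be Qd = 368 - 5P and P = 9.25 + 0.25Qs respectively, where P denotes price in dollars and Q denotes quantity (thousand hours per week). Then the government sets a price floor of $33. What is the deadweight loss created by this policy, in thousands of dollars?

0

Rearranging supply gives Qs = 4P - 37. In a free market, 368 - 5P = 4P - 37 gives the equilibrium P* = 45, Q* = 143.
Since 33 is below P* = 45, the floor does not bind and the free-market outcome prevails.
Since the control does not bind, no trades are prevented and deadweight loss is zero.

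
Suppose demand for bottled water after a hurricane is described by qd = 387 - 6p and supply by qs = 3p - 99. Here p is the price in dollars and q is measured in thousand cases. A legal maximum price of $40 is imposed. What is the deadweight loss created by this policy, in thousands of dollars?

441

In a free market, 387 - 6p = 3p - 99 gives the equilibrium p* = 54, q* = 63.
Because the ceiling (40) lies below the market-clearing price, it is binding.
At p = 40: qd = 387 - 6·40 = 147 and qs = 3·40 - 99 = 21.
Quantity traded falls to 21. At q = 21 the demand price is (387 - 21)/6 = 61 and the supply price is (99 + 21)/3 = 40.
Deadweight loss = ½ · (61 - 40) · (63 - 21) = ½ · 21 · 42 = 441.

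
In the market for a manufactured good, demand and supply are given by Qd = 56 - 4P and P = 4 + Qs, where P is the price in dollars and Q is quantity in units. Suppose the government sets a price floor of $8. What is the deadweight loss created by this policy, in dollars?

0

Rearranging supply gives Qs = P - 4. Equilibrium: 56 - 4P = P - 4, so 60 = 5P and P* = 12, Q* = 8.
The floor of 8 is below the equilibrium price 12, so it is not binding; the market clears at P* = 12, Q* = 8.
Since the control does not bind, no trades are prevented and deadweight loss is zero.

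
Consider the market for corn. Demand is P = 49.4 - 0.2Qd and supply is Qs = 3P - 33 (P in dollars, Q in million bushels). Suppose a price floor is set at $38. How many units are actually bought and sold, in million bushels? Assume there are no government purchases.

57

Rearranging demand gives Qd = 247 - 5P. Equilibrium: 247 - 5P = 3P - 33, so 280 = 8P and P* = 35, Q* = 72.
Because the floor (38) lies above the market-clearing price, it is binding.
At P = 38: Qd = 247 - 5·38 = 57 and Qs = 3·38 - 33 = 81.
The quantity actually transacted is the short side, demand: 57.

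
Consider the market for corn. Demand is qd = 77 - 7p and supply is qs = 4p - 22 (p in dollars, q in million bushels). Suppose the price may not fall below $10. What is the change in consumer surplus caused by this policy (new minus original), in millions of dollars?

-10.5

In a free market, 77 - 7p = 4p - 22 gives the equilibrium p* = 9, q* = 14.
Since 10 > 9, the floor is binding.
At p = 10: qd = 77 - 7·10 = 7 and qs = 4·10 - 22 = 18.
Consumer surplus without the control is ½ · (11 - 9) · 14 = 14.
With the floor, consumers buy 7 units at 10, so CS = ½ · (11 - 10) · 7 = 3.5.
Change in consumer surplus = 3.5 - 14 = -10.5.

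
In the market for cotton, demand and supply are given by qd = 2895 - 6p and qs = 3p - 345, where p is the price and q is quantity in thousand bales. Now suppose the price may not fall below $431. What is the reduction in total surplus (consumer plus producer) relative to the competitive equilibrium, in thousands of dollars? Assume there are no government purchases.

45369

Setting quantity demanded equal to quantity supplied, 2895 - 6p = 3p - 345, gives p* = 360 and q* = 735.
The floor of 431 is above the equilibrium price 360, so it binds.
At p = 431: qd = 2895 - 6·431 = 309 and qs = 3·431 - 345 = 948.
Quantity traded falls to 309. At q = 309 the demand price is (2895 - 309)/6 = 431 and the supply price is (345 + 309)/3 = 218.
Deadweight loss = ½ · (431 - 218) · (735 - 309) = ½ · 213 · 426 = 45369.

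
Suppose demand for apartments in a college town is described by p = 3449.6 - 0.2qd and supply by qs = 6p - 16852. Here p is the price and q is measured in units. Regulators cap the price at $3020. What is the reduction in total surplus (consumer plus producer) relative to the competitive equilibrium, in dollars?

Rearranging demand gives qd = 17248 - 5p. In a free market, 17248 - 5p = 6p - 16852 gives the equilibrium p* = 3100, q* = 1748.
Since 3020 < 3100, the ceiling is binding.
At p = 3020: qd = 17248 - 5·3020 = 2148 and qs = 6·3020 - 16852 = 1268.
Quantity traded falls to 1268. At q = 1268 the demand price is (17248 - 1268)/5 = 3196 and the supply price is (16852 + 1268)/6 = 3020.
Deadweight loss = ½ · (3196 - 3020) · (1748 - 1268) = ½ · 176 · 480 = 42240.

42240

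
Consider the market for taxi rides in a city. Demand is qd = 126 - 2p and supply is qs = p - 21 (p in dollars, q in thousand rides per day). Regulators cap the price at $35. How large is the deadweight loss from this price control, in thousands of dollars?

In a free market, 126 - 2p = p - 21 gives the equilibrium p* = 49, q* = 28.
The ceiling of 35 is below the equilibrium price 49, so it binds.
At p = 35: qd = 126 - 2·35 = 56 and qs = 35 - 21 = 14.
Quantity traded falls to 14. At q = 14 the demand price is (126 - 14)/2 = 56 and the supply price is 21 + 14 = 35.
Deadweight loss = ½ · (56 - 35) · (28 - 14) = ½ · 21 · 14 = 147.

147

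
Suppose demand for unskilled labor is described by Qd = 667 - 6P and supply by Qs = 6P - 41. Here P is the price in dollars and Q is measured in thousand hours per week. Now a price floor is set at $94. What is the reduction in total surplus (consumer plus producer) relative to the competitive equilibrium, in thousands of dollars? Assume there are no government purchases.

7350

Without the control the market clears where 667 - 6P = 6P - 41, i.e. P* = 59 and Q* = 313.
Because the floor (94) lies above the market-clearing price, it is binding.
At P = 94: Qd = 667 - 6·94 = 103 and Qs = 6·94 - 41 = 523.
Quantity traded falls to 103. At Q = 103 the demand price is (667 - 103)/6 = 94 and the supply price is (41 + 103)/6 = 24.
Deadweight loss = ½ · (94 - 24) · (313 - 103) = ½ · 70 · 210 = 7350.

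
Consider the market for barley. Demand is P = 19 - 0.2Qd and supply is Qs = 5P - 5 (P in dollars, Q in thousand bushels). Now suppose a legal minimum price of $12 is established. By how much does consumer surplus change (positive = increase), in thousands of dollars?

Rearranging demand gives Qd = 95 - 5P. Equilibrium: 95 - 5P = 5P - 5, so 100 = 10P and P* = 10, Q* = 45.
Because the floor (12) lies above the market-clearing price, it is binding.
At P = 12: Qd = 95 - 5·12 = 35 and Qs = 5·12 - 5 = 55.
Consumer surplus without the control is ½ · (19 - 10) · 45 = 202.5.
With the floor, consumers buy 35 units at 12, so CS = ½ · (19 - 12) · 35 = 122.5.
Change in consumer surplus = 122.5 - 202.5 = -80.

-80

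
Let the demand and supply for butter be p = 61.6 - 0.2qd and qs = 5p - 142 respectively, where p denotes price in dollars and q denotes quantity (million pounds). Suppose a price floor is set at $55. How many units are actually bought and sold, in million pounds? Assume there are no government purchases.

Rearranging demand gives qd = 308 - 5p. In a free market, 308 - 5p = 5p - 142 gives the equilibrium p* = 45, q* = 83.
Because the floor (55) lies above the market-clearing price, it is binding.
At p = 55: qd = 308 - 5·55 = 33 and qs = 5·55 - 142 = 133.
The quantity actually transacted is the short side, demand: 33.

33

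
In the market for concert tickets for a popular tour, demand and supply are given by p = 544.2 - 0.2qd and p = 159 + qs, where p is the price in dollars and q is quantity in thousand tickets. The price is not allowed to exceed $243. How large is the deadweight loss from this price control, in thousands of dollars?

Rearranging demand gives qd = 2721 - 5p; rearranging supply gives qs = p - 159. Without the control the market clears where 2721 - 5p = p - 159, i.e. p* = 480 and q* = 321.
The ceiling of 243 is below the equilibrium price 480, so it binds.
At p = 243: qd = 2721 - 5·243 = 1506 and qs = 243 - 159 = 84.
Quantity traded falls to 84. At q = 84 the demand price is (2721 - 84)/5 = 527.4 and the supply price is 159 + 84 = 243.
Deadweight loss = ½ · (527.4 - 243) · (321 - 84) = ½ · 284.4 · 237 = 33701.4.

33701.4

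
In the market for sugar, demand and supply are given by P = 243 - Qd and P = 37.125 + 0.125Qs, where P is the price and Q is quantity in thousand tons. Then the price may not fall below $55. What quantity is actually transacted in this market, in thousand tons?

Rearranging demand gives Qd = 243 - P; rearranging supply gives Qs = 8P - 297. Setting quantity demanded equal to quantity supplied, 243 - P = 8P - 297, gives P* = 60 and Q* = 183.
The floor of 55 is below the equilibrium price 60, so it is not binding; the market clears at P* = 60, Q* = 183.

183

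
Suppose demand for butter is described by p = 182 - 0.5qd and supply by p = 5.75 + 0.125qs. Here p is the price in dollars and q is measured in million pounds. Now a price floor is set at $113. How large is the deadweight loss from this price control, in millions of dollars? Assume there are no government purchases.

6480

Rearranging demand gives qd = 364 - 2p; rearranging supply gives qs = 8p - 46. Without the control the market clears where 364 - 2p = 8p - 46, i.e. p* = 41 and q* = 282.
Since 113 > 41, the floor is binding.
At p = 113: qd = 364 - 2·113 = 138 and qs = 8·113 - 46 = 858.
Quantity traded falls to 138. At q = 138 the demand price is (364 - 138)/2 = 113 and the supply price is (46 + 138)/8 = 23.
Deadweight loss = ½ · (113 - 23) · (282 - 138) = ½ · 90 · 144 = 6480.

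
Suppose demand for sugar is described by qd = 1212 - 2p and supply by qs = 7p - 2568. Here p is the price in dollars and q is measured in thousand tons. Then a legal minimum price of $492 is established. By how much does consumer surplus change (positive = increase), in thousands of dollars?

In a free market, 1212 - 2p = 7p - 2568 gives the equilibrium p* = 420, q* = 372.
The floor of 492 is above the equilibrium price 420, so it binds.
At p = 492: qd = 1212 - 2·492 = 228 and qs = 7·492 - 2568 = 876.
Consumer surplus without the control is ½ · (606 - 420) · 372 = 34596.
With the floor, consumers buy 228 units at 492, so CS = ½ · (606 - 492) · 228 = 12996.
Change in consumer surplus = 12996 - 34596 = -21600.

-21600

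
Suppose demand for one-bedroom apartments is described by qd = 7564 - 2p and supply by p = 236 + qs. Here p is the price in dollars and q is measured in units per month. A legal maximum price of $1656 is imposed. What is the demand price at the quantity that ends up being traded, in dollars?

Rearranging supply gives qs = p - 236. Without the control the market clears where 7564 - 2p = p - 236, i.e. p* = 2600 and q* = 2364.
Because the ceiling (1656) lies below the market-clearing price, it is binding.
At p = 1656: qd = 7564 - 2·1656 = 4252 and qs = 1656 - 236 = 1420.
Only 1420 units reach the market. On the demand curve, the marginal buyer's willingness to pay at q = 1420 is (7564 - 1420)/2 = 3072.

3072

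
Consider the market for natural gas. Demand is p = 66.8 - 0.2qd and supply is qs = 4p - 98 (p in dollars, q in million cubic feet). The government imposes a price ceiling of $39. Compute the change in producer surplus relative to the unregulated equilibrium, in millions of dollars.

-684

Rearranging demand gives qd = 334 - 5p. Setting quantity demanded equal to quantity supplied, 334 - 5p = 4p - 98, gives p* = 48 and q* = 94.
The ceiling of 39 is below the equilibrium price 48, so it binds.
At p = 39: qd = 334 - 5·39 = 139 and qs = 4·39 - 98 = 58.
Producer surplus without the control is ½ · (48 - 24.5) · 94 = 1104.5.
With the ceiling, producers sell 58 units at 39, so PS = ½ · (39 - 24.5) · 58 = 420.5.
Change in producer surplus = 420.5 - 1104.5 = -684.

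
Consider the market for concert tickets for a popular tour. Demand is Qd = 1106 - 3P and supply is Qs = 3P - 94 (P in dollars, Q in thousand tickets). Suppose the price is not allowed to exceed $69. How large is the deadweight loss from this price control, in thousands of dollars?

51483

In a free market, 1106 - 3P = 3P - 94 gives the equilibrium P* = 200, Q* = 506.
The ceiling of 69 is below the equilibrium price 200, so it binds.
At P = 69: Qd = 1106 - 3·69 = 899 and Qs = 3·69 - 94 = 113.
Quantity traded falls to 113. At Q = 113 the demand price is (1106 - 113)/3 = 331 and the supply price is (94 + 113)/3 = 69.
Deadweight loss = ½ · (331 - 69) · (506 - 113) = ½ · 262 · 393 = 51483.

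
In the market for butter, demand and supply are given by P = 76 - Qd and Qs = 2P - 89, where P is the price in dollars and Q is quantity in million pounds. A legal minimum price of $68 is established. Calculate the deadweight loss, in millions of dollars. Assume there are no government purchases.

126.75

Rearranging demand gives Qd = 76 - P. Setting quantity demanded equal to quantity supplied, 76 - P = 2P - 89, gives P* = 55 and Q* = 21.
The floor of 68 is above the equilibrium price 55, so it binds.
At P = 68: Qd = 76 - 68 = 8 and Qs = 2·68 - 89 = 47.
Quantity traded falls to 8. At Q = 8 the demand price is 76 - 8 = 68 and the supply price is (89 + 8)/2 = 48.5.
Deadweight loss = ½ · (68 - 48.5) · (21 - 8) = ½ · 19.5 · 13 = 126.75.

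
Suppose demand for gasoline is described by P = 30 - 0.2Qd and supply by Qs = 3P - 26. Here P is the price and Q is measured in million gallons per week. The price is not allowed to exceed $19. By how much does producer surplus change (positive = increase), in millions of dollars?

Rearranging demand gives Qd = 150 - 5P. In a free market, 150 - 5P = 3P - 26 gives the equilibrium P* = 22, Q* = 40.
Since 19 < 22, the ceiling is binding.
At P = 19: Qd = 150 - 5·19 = 55 and Qs = 3·19 - 26 = 31.
Producer surplus without the control is ½ · (22 - 26/3) · 40 = 800/3.
With the ceiling, producers sell 31 units at 19, so PS = ½ · (19 - 26/3) · 31 = 961/6.
Change in producer surplus = 961/6 - 800/3 = -106.5.

-106.5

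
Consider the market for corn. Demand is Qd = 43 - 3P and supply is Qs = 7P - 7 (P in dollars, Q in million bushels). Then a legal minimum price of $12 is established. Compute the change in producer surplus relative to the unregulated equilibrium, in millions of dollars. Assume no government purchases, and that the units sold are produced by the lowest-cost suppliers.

17.5

In a free market, 43 - 3P = 7P - 7 gives the equilibrium P* = 5, Q* = 28.
Since 12 > 5, the floor is binding.
At P = 12: Qd = 43 - 3·12 = 7 and Qs = 7·12 - 7 = 77.
Producer surplus without the control is ½ · (5 - 1) · 28 = 56.
With the floor, 7 units are sold at 12. The supply price at Q = 7 is 2, so PS = ½ · [(12 - 1) + (12 - 2)] · 7 = 73.5.
Change in producer surplus = 73.5 - 56 = 17.5.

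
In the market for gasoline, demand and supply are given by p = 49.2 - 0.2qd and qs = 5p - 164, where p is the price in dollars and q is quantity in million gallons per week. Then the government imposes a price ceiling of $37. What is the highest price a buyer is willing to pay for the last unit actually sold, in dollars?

45

Rearranging demand gives qd = 246 - 5p. In a free market, 246 - 5p = 5p - 164 gives the equilibrium p* = 41, q* = 41.
Since 37 < 41, the ceiling is binding.
At p = 37: qd = 246 - 5·37 = 61 and qs = 5·37 - 164 = 21.
Only 21 units reach the market. On the demand curve, the marginal buyer's willingness to pay at q = 21 is (246 - 21)/5 = 45.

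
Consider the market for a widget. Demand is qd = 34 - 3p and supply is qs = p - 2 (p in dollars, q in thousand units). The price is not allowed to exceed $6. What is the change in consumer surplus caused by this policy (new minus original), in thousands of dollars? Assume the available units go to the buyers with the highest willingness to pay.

10.5

Setting quantity demanded equal to quantity supplied, 34 - 3p = p - 2, gives p* = 9 and q* = 7.
Since 6 < 9, the ceiling is binding.
At p = 6: qd = 34 - 3·6 = 16 and qs = 6 - 2 = 4.
Consumer surplus without the control is ½ · (34/3 - 9) · 7 = 49/6.
With the ceiling, 4 units are sold at 6 (assume they go to the highest-value buyers). The demand price at q = 4 is 10, so CS = ½ · [(34/3 - 6) + (10 - 6)] · 4 = 56/3.
Change in consumer surplus = 56/3 - 49/6 = 10.5.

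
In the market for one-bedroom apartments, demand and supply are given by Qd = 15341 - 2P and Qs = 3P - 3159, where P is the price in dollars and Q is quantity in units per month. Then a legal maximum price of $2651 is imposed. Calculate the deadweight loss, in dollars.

Without the control the market clears where 15341 - 2P = 3P - 3159, i.e. P* = 3700 and Q* = 7941.
Since 2651 < 3700, the ceiling is binding.
At P = 2651: Qd = 15341 - 2·2651 = 10039 and Qs = 3·2651 - 3159 = 4794.
Quantity traded falls to 4794. At Q = 4794 the demand price is (15341 - 4794)/2 = 5273.5 and the supply price is (3159 + 4794)/3 = 2651.
Deadweight loss = ½ · (5273.5 - 2651) · (7941 - 4794) = ½ · 2622.5 · 3147 = 4126503.75.

4126503.75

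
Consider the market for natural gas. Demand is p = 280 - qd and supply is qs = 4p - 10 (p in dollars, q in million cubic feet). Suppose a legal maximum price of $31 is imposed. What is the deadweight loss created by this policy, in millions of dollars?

7290

Rearranging demand gives qd = 280 - p. Setting quantity demanded equal to quantity supplied, 280 - p = 4p - 10, gives p* = 58 and q* = 222.
Since 31 < 58, the ceiling is binding.
At p = 31: qd = 280 - 31 = 249 and qs = 4·31 - 10 = 114.
Quantity traded falls to 114. At q = 114 the demand price is 280 - 114 = 166 and the supply price is (10 + 114)/4 = 31.
Deadweight loss = ½ · (166 - 31) · (222 - 114) = ½ · 135 · 108 = 7290.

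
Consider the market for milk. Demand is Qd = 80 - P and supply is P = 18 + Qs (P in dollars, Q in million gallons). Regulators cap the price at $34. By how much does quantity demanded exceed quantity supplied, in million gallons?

Rearranging supply gives Qs = P - 18. Equilibrium: 80 - P = P - 18, so 98 = 2P and P* = 49, Q* = 31.
The ceiling of 34 is below the equilibrium price 49, so it binds.
At P = 34: Qd = 80 - 34 = 46 and Qs = 34 - 18 = 16.
Shortage = Qd - Qs = 46 - 16 = 30.

30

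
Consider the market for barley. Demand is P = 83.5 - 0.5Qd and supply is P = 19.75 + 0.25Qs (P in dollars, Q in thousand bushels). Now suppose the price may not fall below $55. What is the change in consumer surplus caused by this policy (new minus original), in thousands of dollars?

Rearranging demand gives Qd = 167 - 2P; rearranging supply gives Qs = 4P - 79. In a free market, 167 - 2P = 4P - 79 gives the equilibrium P* = 41, Q* = 85.
Because the floor (55) lies above the market-clearing price, it is binding.
At P = 55: Qd = 167 - 2·55 = 57 and Qs = 4·55 - 79 = 141.
Consumer surplus without the control is ½ · (83.5 - 41) · 85 = 1806.25.
With the floor, consumers buy 57 units at 55, so CS = ½ · (83.5 - 55) · 57 = 812.25.
Change in consumer surplus = 812.25 - 1806.25 = -994.

-994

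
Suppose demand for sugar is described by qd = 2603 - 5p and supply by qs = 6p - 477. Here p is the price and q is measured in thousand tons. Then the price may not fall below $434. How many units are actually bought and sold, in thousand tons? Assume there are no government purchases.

Without the control the market clears where 2603 - 5p = 6p - 477, i.e. p* = 280 and q* = 1203.
Because the floor (434) lies above the market-clearing price, it is binding.
At p = 434: qd = 2603 - 5·434 = 433 and qs = 6·434 - 477 = 2127.
The quantity actually transacted is the short side, demand: 433.

433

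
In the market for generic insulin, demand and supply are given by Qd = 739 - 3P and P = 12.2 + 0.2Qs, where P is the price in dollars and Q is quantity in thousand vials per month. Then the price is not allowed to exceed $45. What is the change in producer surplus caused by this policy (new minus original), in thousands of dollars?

-16582.5

Rearranging supply gives Qs = 5P - 61. Setting quantity demanded equal to quantity supplied, 739 - 3P = 5P - 61, gives P* = 100 and Q* = 439.
Because the ceiling (45) lies below the market-clearing price, it is binding.
At P = 45: Qd = 739 - 3·45 = 604 and Qs = 5·45 - 61 = 164.
Producer surplus without the control is ½ · (100 - 12.2) · 439 = 19272.1.
With the ceiling, producers sell 164 units at 45, so PS = ½ · (45 - 12.2) · 164 = 2689.6.
Change in producer surplus = 2689.6 - 19272.1 = -16582.5.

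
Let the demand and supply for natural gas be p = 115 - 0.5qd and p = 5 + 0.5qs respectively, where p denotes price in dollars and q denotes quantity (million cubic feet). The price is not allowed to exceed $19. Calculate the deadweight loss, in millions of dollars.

Rearranging demand gives qd = 230 - 2p; rearranging supply gives qs = 2p - 10. In a free market, 230 - 2p = 2p - 10 gives the equilibrium p* = 60, q* = 110.
Since 19 < 60, the ceiling is binding.
At p = 19: qd = 230 - 2·19 = 192 and qs = 2·19 - 10 = 28.
Quantity traded falls to 28. At q = 28 the demand price is (230 - 28)/2 = 101 and the supply price is (10 + 28)/2 = 19.
Deadweight loss = ½ · (101 - 19) · (110 - 28) = ½ · 82 · 82 = 3362.

3362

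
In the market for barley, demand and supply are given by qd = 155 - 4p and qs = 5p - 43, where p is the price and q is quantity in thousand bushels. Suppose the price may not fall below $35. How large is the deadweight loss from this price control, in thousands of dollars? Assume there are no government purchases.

Setting quantity demanded equal to quantity supplied, 155 - 4p = 5p - 43, gives p* = 22 and q* = 67.
Since 35 > 22, the floor is binding.
At p = 35: qd = 155 - 4·35 = 15 and qs = 5·35 - 43 = 132.
Quantity traded falls to 15. At q = 15 the demand price is (155 - 15)/4 = 35 and the supply price is (43 + 15)/5 = 11.6.
Deadweight loss = ½ · (35 - 11.6) · (67 - 15) = ½ · 23.4 · 52 = 608.4.

608.4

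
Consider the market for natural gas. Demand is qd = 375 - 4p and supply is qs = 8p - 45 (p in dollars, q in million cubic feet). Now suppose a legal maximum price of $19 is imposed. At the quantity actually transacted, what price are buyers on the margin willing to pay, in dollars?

67

Without the control the market clears where 375 - 4p = 8p - 45, i.e. p* = 35 and q* = 235.
Since 19 < 35, the ceiling is binding.
At p = 19: qd = 375 - 4·19 = 299 and qs = 8·19 - 45 = 107.
Only 107 units reach the market. On the demand curve, the marginal buyer's willingness to pay at q = 107 is (375 - 107)/4 = 67.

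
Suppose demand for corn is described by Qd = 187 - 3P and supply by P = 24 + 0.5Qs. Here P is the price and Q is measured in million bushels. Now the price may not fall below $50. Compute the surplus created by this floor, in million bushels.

15

Rearranging supply gives Qs = 2P - 48. In a free market, 187 - 3P = 2P - 48 gives the equilibrium P* = 47, Q* = 46.
Since 50 > 47, the floor is binding.
At P = 50: Qd = 187 - 3·50 = 37 and Qs = 2·50 - 48 = 52.
Surplus = Qs - Qd = 52 - 37 = 15.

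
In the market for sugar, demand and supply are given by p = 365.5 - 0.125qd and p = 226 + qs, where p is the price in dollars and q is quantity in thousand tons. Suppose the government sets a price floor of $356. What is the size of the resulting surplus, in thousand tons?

54

Rearranging demand gives qd = 2924 - 8p; rearranging supply gives qs = p - 226. Setting quantity demanded equal to quantity supplied, 2924 - 8p = p - 226, gives p* = 350 and q* = 124.
Since 356 > 350, the floor is binding.
At p = 356: qd = 2924 - 8·356 = 76 and qs = 356 - 226 = 130.
Surplus = qs - qd = 130 - 76 = 54.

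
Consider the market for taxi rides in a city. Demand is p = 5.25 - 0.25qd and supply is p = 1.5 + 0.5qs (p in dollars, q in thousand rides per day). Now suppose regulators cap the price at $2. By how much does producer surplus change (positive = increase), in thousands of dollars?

Rearranging demand gives qd = 21 - 4p; rearranging supply gives qs = 2p - 3. Setting quantity demanded equal to quantity supplied, 21 - 4p = 2p - 3, gives p* = 4 and q* = 5.
The ceiling of 2 is below the equilibrium price 4, so it binds.
At p = 2: qd = 21 - 4·2 = 13 and qs = 2·2 - 3 = 1.
Producer surplus without the control is ½ · (4 - 1.5) · 5 = 6.25.
With the ceiling, producers sell 1 units at 2, so PS = ½ · (2 - 1.5) · 1 = 0.25.
Change in producer surplus = 0.25 - 6.25 = -6.

-6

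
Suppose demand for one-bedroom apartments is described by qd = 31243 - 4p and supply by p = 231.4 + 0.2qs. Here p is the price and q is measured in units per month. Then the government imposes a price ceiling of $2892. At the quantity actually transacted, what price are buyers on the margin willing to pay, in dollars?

Rearranging supply gives qs = 5p - 1157. Equilibrium: 31243 - 4p = 5p - 1157, so 32400 = 9p and p* = 3600, q* = 16843.
The ceiling of 2892 is below the equilibrium price 3600, so it binds.
At p = 2892: qd = 31243 - 4·2892 = 19675 and qs = 5·2892 - 1157 = 13303.
Only 13303 units reach the market. On the demand curve, the marginal buyer's willingness to pay at q = 13303 is (31243 - 13303)/4 = 4485.

4485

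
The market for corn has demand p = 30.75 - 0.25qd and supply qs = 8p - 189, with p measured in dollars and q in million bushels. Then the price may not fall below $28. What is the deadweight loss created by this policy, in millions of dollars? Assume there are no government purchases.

12

Rearranging demand gives qd = 123 - 4p. Setting quantity demanded equal to quantity supplied, 123 - 4p = 8p - 189, gives p* = 26 and q* = 19.
Because the floor (28) lies above the market-clearing price, it is binding.
At p = 28: qd = 123 - 4·28 = 11 and qs = 8·28 - 189 = 35.
Quantity traded falls to 11. At q = 11 the demand price is (123 - 11)/4 = 28 and the supply price is (189 + 11)/8 = 25.
Deadweight loss = ½ · (28 - 25) · (19 - 11) = ½ · 3 · 8 = 12.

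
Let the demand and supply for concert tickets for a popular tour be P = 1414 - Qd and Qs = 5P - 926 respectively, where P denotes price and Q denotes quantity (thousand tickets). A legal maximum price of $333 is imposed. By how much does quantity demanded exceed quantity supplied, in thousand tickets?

Rearranging demand gives Qd = 1414 - P. Without the control the market clears where 1414 - P = 5P - 926, i.e. P* = 390 and Q* = 1024.
Since 333 < 390, the ceiling is binding.
At P = 333: Qd = 1414 - 333 = 1081 and Qs = 5·333 - 926 = 739.
Shortage = Qd - Qs = 1081 - 739 = 342.

342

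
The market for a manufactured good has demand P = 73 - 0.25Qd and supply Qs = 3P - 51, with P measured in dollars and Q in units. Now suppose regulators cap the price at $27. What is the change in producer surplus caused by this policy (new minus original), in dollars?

Rearranging demand gives Qd = 292 - 4P. Setting quantity demanded equal to quantity supplied, 292 - 4P = 3P - 51, gives P* = 49 and Q* = 96.
The ceiling of 27 is below the equilibrium price 49, so it binds.
At P = 27: Qd = 292 - 4·27 = 184 and Qs = 3·27 - 51 = 30.
Producer surplus without the control is ½ · (49 - 17) · 96 = 1536.
With the ceiling, producers sell 30 units at 27, so PS = ½ · (27 - 17) · 30 = 150.
Change in producer surplus = 150 - 1536 = -1386.

-1386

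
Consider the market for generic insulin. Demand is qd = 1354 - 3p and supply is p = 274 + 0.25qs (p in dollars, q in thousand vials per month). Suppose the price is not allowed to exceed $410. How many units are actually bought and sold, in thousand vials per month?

304

Rearranging supply gives qs = 4p - 1096. Equilibrium: 1354 - 3p = 4p - 1096, so 2450 = 7p and p* = 350, q* = 304.
Since 410 is above p* = 350, the ceiling does not bind and the free-market outcome prevails.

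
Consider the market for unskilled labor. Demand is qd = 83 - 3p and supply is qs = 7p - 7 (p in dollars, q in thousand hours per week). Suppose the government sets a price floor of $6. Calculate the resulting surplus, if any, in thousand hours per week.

0

Setting quantity demanded equal to quantity supplied, 83 - 3p = 7p - 7, gives p* = 9 and q* = 56.
The floor of 6 is below the equilibrium price 9, so it is not binding; the market clears at p* = 9, q* = 56.
Since the control does not bind, there is no surplus.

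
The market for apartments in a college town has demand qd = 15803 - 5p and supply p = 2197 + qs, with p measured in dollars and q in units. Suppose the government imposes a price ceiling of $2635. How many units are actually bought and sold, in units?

Rearranging supply gives qs = p - 2197. Setting quantity demanded equal to quantity supplied, 15803 - 5p = p - 2197, gives p* = 3000 and q* = 803.
Since 2635 < 3000, the ceiling is binding.
At p = 2635: qd = 15803 - 5·2635 = 2628 and qs = 2635 - 2197 = 438.
The quantity actually transacted is the short side, supply: 438.

438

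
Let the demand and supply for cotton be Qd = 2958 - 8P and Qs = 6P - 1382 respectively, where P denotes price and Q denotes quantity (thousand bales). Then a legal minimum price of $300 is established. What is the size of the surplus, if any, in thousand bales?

Setting quantity demanded equal to quantity supplied, 2958 - 8P = 6P - 1382, gives P* = 310 and Q* = 478.
The floor of 300 is below the equilibrium price 310, so it is not binding; the market clears at P* = 310, Q* = 478.
Since the control does not bind, there is no surplus.

0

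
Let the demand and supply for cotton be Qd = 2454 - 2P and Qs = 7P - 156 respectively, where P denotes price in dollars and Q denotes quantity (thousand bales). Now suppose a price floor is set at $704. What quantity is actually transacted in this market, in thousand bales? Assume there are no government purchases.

In a free market, 2454 - 2P = 7P - 156 gives the equilibrium P* = 290, Q* = 1874.
Because the floor (704) lies above the market-clearing price, it is binding.
At P = 704: Qd = 2454 - 2·704 = 1046 and Qs = 7·704 - 156 = 4772.
The quantity actually transacted is the short side, demand: 1046.

1046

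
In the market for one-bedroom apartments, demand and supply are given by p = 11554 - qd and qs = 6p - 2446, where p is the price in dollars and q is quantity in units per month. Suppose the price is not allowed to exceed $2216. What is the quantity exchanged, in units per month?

Rearranging demand gives qd = 11554 - p. In a free market, 11554 - p = 6p - 2446 gives the equilibrium p* = 2000, q* = 9554.
The ceiling of 2216 is above the equilibrium price 2000, so it is not binding; the market clears at p* = 2000, q* = 9554.

9554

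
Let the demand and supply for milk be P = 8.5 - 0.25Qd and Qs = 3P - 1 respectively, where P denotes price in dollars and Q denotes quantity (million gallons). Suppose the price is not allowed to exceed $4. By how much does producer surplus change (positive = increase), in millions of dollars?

Rearranging demand gives Qd = 34 - 4P. Setting quantity demanded equal to quantity supplied, 34 - 4P = 3P - 1, gives P* = 5 and Q* = 14.
Because the ceiling (4) lies below the market-clearing price, it is binding.
At P = 4: Qd = 34 - 4·4 = 18 and Qs = 3·4 - 1 = 11.
Producer surplus without the control is ½ · (5 - 1/3) · 14 = 98/3.
With the ceiling, producers sell 11 units at 4, so PS = ½ · (4 - 1/3) · 11 = 121/6.
Change in producer surplus = 121/6 - 98/3 = -12.5.

-12.5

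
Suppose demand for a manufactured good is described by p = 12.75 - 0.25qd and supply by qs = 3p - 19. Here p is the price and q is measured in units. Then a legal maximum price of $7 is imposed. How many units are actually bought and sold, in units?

2

Rearranging demand gives qd = 51 - 4p. Setting quantity demanded equal to quantity supplied, 51 - 4p = 3p - 19, gives p* = 10 and q* = 11.
Since 7 < 10, the ceiling is binding.
At p = 7: qd = 51 - 4·7 = 23 and qs = 3·7 - 19 = 2.
The quantity actually transacted is the short side, supply: 2.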